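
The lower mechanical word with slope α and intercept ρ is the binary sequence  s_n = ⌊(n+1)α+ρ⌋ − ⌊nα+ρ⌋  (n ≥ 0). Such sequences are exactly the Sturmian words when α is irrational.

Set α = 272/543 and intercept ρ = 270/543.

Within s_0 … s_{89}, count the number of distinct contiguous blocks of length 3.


4

t_n = ⌊(n·272+270)/543⌋ for n = 0 … 90:
  n=0…9: ⌊270/543⌋=0 ⌊542/543⌋=0 ⌊814/543⌋=1 ⌊1086/543⌋=2 ⌊1358/543⌋=2 ⌊1630/543⌋=3 ⌊1902/543⌋=3 ⌊2174/543⌋=4 ⌊2446/543⌋=4 ⌊2718/543⌋=5
  n=10…19: ⌊2990/543⌋=5 ⌊3262/543⌋=6 ⌊3534/543⌋=6 ⌊3806/543⌋=7 ⌊4078/543⌋=7 ⌊4350/543⌋=8 ⌊4622/543⌋=8 ⌊4894/543⌋=9 ⌊5166/543⌋=9 ⌊5438/543⌋=10
  n=20…29: ⌊5710/543⌋=10 ⌊5982/543⌋=11 ⌊6254/543⌋=11 ⌊6526/543⌋=12 ⌊6798/543⌋=12 ⌊7070/543⌋=13 ⌊7342/543⌋=13 ⌊7614/543⌋=14 ⌊7886/543⌋=14 ⌊8158/543⌋=15
  n=30…39: ⌊8430/543⌋=15 ⌊8702/543⌋=16 ⌊8974/543⌋=16 ⌊9246/543⌋=17 ⌊9518/543⌋=17 ⌊9790/543⌋=18 ⌊10062/543⌋=18 ⌊10334/543⌋=19 ⌊10606/543⌋=19 ⌊10878/543⌋=20
  n=40…49: ⌊11150/543⌋=20 ⌊11422/543⌋=21 ⌊11694/543⌋=21 ⌊11966/543⌋=22 ⌊12238/543⌋=22 ⌊12510/543⌋=23 ⌊12782/543⌋=23 ⌊13054/543⌋=24 ⌊13326/543⌋=24 ⌊13598/543⌋=25
  n=50…59: ⌊13870/543⌋=25 ⌊14142/543⌋=26 ⌊14414/543⌋=26 ⌊14686/543⌋=27 ⌊14958/543⌋=27 ⌊15230/543⌋=28 ⌊15502/543⌋=28 ⌊15774/543⌋=29 ⌊16046/543⌋=29 ⌊16318/543⌋=30
  n=60…69: ⌊16590/543⌋=30 ⌊16862/543⌋=31 ⌊17134/543⌋=31 ⌊17406/543⌋=32 ⌊17678/543⌋=32 ⌊17950/543⌋=33 ⌊18222/543⌋=33 ⌊18494/543⌋=34 ⌊18766/543⌋=34 ⌊19038/543⌋=35
  n=70…79: ⌊19310/543⌋=35 ⌊19582/543⌋=36 ⌊19854/543⌋=36 ⌊20126/543⌋=37 ⌊20398/543⌋=37 ⌊20670/543⌋=38 ⌊20942/543⌋=38 ⌊21214/543⌋=39 ⌊21486/543⌋=39 ⌊21758/543⌋=40
  n=80…89: ⌊22030/543⌋=40 ⌊22302/543⌋=41 ⌊22574/543⌋=41 ⌊22846/543⌋=42 ⌊23118/543⌋=42 ⌊23390/543⌋=43 ⌊23662/543⌋=43 ⌊23934/543⌋=44 ⌊24206/543⌋=44 ⌊24478/543⌋=45
  n=90: ⌊24750/543⌋=45
s_n = t_(n+1) − t_n for n = 0 … 89 gives
prefix = 011010101010101010101010101010101010101010101010101010101010101010101010101010101010101010
slide a length-3 window over [0..2] … [87..89] (88 windows); first occurrence of each distinct factor:
  [  0..  2] 011
  [  1..  3] 110
  [  2..  4] 101
  [  3..  5] 010
  (the other 84 windows repeat one of these)
distinct factors: {010, 011, 101, 110}
count = 4  (Sturmian bound for length 3 is 4)


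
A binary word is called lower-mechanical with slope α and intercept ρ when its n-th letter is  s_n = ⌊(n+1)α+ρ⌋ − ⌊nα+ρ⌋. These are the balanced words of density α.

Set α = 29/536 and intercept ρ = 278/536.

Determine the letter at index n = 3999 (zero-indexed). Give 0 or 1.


0

(n+1)α + ρ = (4000·29 + 278) / 536 = 116278/536
nα + ρ     = (3999·29 + 278) / 536 = 116249/536
⌊116278/536⌋ = 216,  ⌊116249/536⌋ = 216
s_{3999} = 216 − 216 = 0


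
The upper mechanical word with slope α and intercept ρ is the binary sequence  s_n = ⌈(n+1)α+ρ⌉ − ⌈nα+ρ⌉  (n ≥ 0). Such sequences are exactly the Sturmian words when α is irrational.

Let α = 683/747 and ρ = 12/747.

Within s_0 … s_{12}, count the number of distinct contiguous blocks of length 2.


t_n = ⌈(n·683+12)/747⌉ for n = 0 … 13:
  n=0…9: ⌈12/747⌉=1 ⌈695/747⌉=1 ⌈1378/747⌉=2 ⌈2061/747⌉=3 ⌈2744/747⌉=4 ⌈3427/747⌉=5 ⌈4110/747⌉=6 ⌈4793/747⌉=7 ⌈5476/747⌉=8 ⌈6159/747⌉=9
  n=10…13: ⌈6842/747⌉=10 ⌈7525/747⌉=11 ⌈8208/747⌉=11 ⌈8891/747⌉=12
s_n = t_(n+1) − t_n for n = 0 … 12 gives
prefix = 0111111111101
slide a length-2 window over [0..1] … [11..12] (12 windows); first occurrence of each distinct factor:
  [  0..  1] 01
  [  1..  2] 11
  [ 10.. 11] 10
  (the other 9 windows repeat one of these)
distinct factors: {01, 10, 11}
count = 3  (Sturmian bound for length 2 is 3)

3


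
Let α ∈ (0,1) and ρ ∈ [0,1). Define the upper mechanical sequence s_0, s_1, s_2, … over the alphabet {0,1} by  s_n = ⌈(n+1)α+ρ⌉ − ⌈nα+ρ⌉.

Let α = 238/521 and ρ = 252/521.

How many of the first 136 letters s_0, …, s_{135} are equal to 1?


#1s = Σ_{n=0}^{135} s_n = Σ_{n=0}^{135} (⌈(n+1)α+ρ⌉ − ⌈nα+ρ⌉)
the sum telescopes: every ⌈nα+ρ⌉ with 0 < n < 136 appears once with + and once with −, leaving ⌈136α+ρ⌉ − ⌈0·α+ρ⌉
136α + ρ = (136·238 + 252) / 521 = 32620/521
ρ = 252/521
⌈32620/521⌉ = 63,  ⌈252/521⌉ = 1
#1s = 63 − 1 = 62

62


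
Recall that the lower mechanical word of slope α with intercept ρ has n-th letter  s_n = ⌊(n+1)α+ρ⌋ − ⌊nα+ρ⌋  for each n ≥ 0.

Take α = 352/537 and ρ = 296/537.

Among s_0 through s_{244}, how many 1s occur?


161

#1s = Σ_{n=0}^{244} s_n = Σ_{n=0}^{244} (⌊(n+1)α+ρ⌋ − ⌊nα+ρ⌋)
the sum telescopes: every ⌊nα+ρ⌋ with 0 < n < 245 appears once with + and once with −, leaving ⌊245α+ρ⌋ − ⌊0·α+ρ⌋
245α + ρ = (245·352 + 296) / 537 = 86536/537
ρ = 296/537
⌊86536/537⌋ = 161,  ⌊296/537⌋ = 0
#1s = 161 − 0 = 161


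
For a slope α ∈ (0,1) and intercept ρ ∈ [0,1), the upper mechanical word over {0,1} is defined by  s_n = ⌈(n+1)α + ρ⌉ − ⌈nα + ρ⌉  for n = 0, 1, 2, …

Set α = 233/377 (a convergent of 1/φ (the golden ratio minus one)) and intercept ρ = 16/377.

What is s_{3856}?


(n+1)α + ρ = (3857·233 + 16) / 377 = 898697/377
nα + ρ     = (3856·233 + 16) / 377 = 898464/377
⌈898697/377⌉ = 2384,  ⌈898464/377⌉ = 2384
s_{3856} = 2384 − 2384 = 0

0


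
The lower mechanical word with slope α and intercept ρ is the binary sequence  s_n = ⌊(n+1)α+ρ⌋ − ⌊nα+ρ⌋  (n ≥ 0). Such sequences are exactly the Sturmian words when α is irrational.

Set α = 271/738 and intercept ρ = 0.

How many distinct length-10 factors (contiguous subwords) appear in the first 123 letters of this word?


11

t_n = ⌊(n·271)/738⌋ for n = 0 … 123:
  n=0…9: ⌊0/738⌋=0 ⌊271/738⌋=0 ⌊542/738⌋=0 ⌊813/738⌋=1 ⌊1084/738⌋=1 ⌊1355/738⌋=1 ⌊1626/738⌋=2 ⌊1897/738⌋=2 ⌊2168/738⌋=2 ⌊2439/738⌋=3
  n=10…19: ⌊2710/738⌋=3 ⌊2981/738⌋=4 ⌊3252/738⌋=4 ⌊3523/738⌋=4 ⌊3794/738⌋=5 ⌊4065/738⌋=5 ⌊4336/738⌋=5 ⌊4607/738⌋=6 ⌊4878/738⌋=6 ⌊5149/738⌋=6
  n=20…29: ⌊5420/738⌋=7 ⌊5691/738⌋=7 ⌊5962/738⌋=8 ⌊6233/738⌋=8 ⌊6504/738⌋=8 ⌊6775/738⌋=9 ⌊7046/738⌋=9 ⌊7317/738⌋=9 ⌊7588/738⌋=10 ⌊7859/738⌋=10
  n=30…39: ⌊8130/738⌋=11 ⌊8401/738⌋=11 ⌊8672/738⌋=11 ⌊8943/738⌋=12 ⌊9214/738⌋=12 ⌊9485/738⌋=12 ⌊9756/738⌋=13 ⌊10027/738⌋=13 ⌊10298/738⌋=13 ⌊10569/738⌋=14
  n=40…49: ⌊10840/738⌋=14 ⌊11111/738⌋=15 ⌊11382/738⌋=15 ⌊11653/738⌋=15 ⌊11924/738⌋=16 ⌊12195/738⌋=16 ⌊12466/738⌋=16 ⌊12737/738⌋=17 ⌊13008/738⌋=17 ⌊13279/738⌋=17
  n=50…59: ⌊13550/738⌋=18 ⌊13821/738⌋=18 ⌊14092/738⌋=19 ⌊14363/738⌋=19 ⌊14634/738⌋=19 ⌊14905/738⌋=20 ⌊15176/738⌋=20 ⌊15447/738⌋=20 ⌊15718/738⌋=21 ⌊15989/738⌋=21
  n=60…69: ⌊16260/738⌋=22 ⌊16531/738⌋=22 ⌊16802/738⌋=22 ⌊17073/738⌋=23 ⌊17344/738⌋=23 ⌊17615/738⌋=23 ⌊17886/738⌋=24 ⌊18157/738⌋=24 ⌊18428/738⌋=24 ⌊18699/738⌋=25
  n=70…79: ⌊18970/738⌋=25 ⌊19241/738⌋=26 ⌊19512/738⌋=26 ⌊19783/738⌋=26 ⌊20054/738⌋=27 ⌊20325/738⌋=27 ⌊20596/738⌋=27 ⌊20867/738⌋=28 ⌊21138/738⌋=28 ⌊21409/738⌋=29
  n=80…89: ⌊21680/738⌋=29 ⌊21951/738⌋=29 ⌊22222/738⌋=30 ⌊22493/738⌋=30 ⌊22764/738⌋=30 ⌊23035/738⌋=31 ⌊23306/738⌋=31 ⌊23577/738⌋=31 ⌊23848/738⌋=32 ⌊24119/738⌋=32
  n=90…99: ⌊24390/738⌋=33 ⌊24661/738⌋=33 ⌊24932/738⌋=33 ⌊25203/738⌋=34 ⌊25474/738⌋=34 ⌊25745/738⌋=34 ⌊26016/738⌋=35 ⌊26287/738⌋=35 ⌊26558/738⌋=35 ⌊26829/738⌋=36
  n=100…109: ⌊27100/738⌋=36 ⌊27371/738⌋=37 ⌊27642/738⌋=37 ⌊27913/738⌋=37 ⌊28184/738⌋=38 ⌊28455/738⌋=38 ⌊28726/738⌋=38 ⌊28997/738⌋=39 ⌊29268/738⌋=39 ⌊29539/738⌋=40
  n=110…119: ⌊29810/738⌋=40 ⌊30081/738⌋=40 ⌊30352/738⌋=41 ⌊30623/738⌋=41 ⌊30894/738⌋=41 ⌊31165/738⌋=42 ⌊31436/738⌋=42 ⌊31707/738⌋=42 ⌊31978/738⌋=43 ⌊32249/738⌋=43
  n=120…123: ⌊32520/738⌋=44 ⌊32791/738⌋=44 ⌊33062/738⌋=44 ⌊33333/738⌋=45
s_n = t_(n+1) − t_n for n = 0 … 122 gives
prefix = 001001001010010010010100100101001001001010010010010100100101001001001010010010100100100101001001001010010010100100100101001
slide a length-10 window over [0..9] … [113..122] (114 windows); first occurrence of each distinct factor:
  [  0..  9] 0010010010
  [  1.. 10] 0100100101
  [  2.. 11] 1001001010
  [  3.. 12] 0010010100
  [  4.. 13] 0100101001
  [  5.. 14] 1001010010
  [  6.. 15] 0010100100
  [  7.. 16] 0101001001
  [  8.. 17] 1010010010
  [  9.. 18] 0100100100
  [ 10.. 19] 1001001001
  (the other 103 windows repeat one of these)
distinct factors: {0010010010, 0010010100, 0010100100, 0100100100, 0100100101, 0100101001, 0101001001, 1001001001, 1001001010, 1001010010, 1010010010}
count = 11  (Sturmian bound for length 10 is 11)


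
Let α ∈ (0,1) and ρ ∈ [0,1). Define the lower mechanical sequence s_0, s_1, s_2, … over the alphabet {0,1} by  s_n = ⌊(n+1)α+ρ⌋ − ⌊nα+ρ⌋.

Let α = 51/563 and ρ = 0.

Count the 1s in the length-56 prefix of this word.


#1s = Σ_{n=0}^{55} s_n = Σ_{n=0}^{55} (⌊(n+1)α+ρ⌋ − ⌊nα+ρ⌋)
the sum telescopes: every ⌊nα+ρ⌋ with 0 < n < 56 appears once with + and once with −, leaving ⌊56α+ρ⌋ − ⌊0·α+ρ⌋
56α + ρ = (56·51) / 563 = 2856/563
ρ = 0/563
⌊2856/563⌋ = 5,  ⌊0/563⌋ = 0
#1s = 5 − 0 = 5

5


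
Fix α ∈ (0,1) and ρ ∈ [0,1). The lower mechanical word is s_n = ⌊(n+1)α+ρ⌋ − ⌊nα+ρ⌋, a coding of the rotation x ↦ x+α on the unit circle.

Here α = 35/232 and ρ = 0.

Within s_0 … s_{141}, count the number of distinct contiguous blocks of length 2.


t_n = ⌊(n·35)/232⌋ for n = 0 … 142:
  n=0…9: ⌊0/232⌋=0 ⌊35/232⌋=0 ⌊70/232⌋=0 ⌊105/232⌋=0 ⌊140/232⌋=0 ⌊175/232⌋=0 ⌊210/232⌋=0 ⌊245/232⌋=1 ⌊280/232⌋=1 ⌊315/232⌋=1
  n=10…19: ⌊350/232⌋=1 ⌊385/232⌋=1 ⌊420/232⌋=1 ⌊455/232⌋=1 ⌊490/232⌋=2 ⌊525/232⌋=2 ⌊560/232⌋=2 ⌊595/232⌋=2 ⌊630/232⌋=2 ⌊665/232⌋=2
  n=20…29: ⌊700/232⌋=3 ⌊735/232⌋=3 ⌊770/232⌋=3 ⌊805/232⌋=3 ⌊840/232⌋=3 ⌊875/232⌋=3 ⌊910/232⌋=3 ⌊945/232⌋=4 ⌊980/232⌋=4 ⌊1015/232⌋=4
  n=30…39: ⌊1050/232⌋=4 ⌊1085/232⌋=4 ⌊1120/232⌋=4 ⌊1155/232⌋=4 ⌊1190/232⌋=5 ⌊1225/232⌋=5 ⌊1260/232⌋=5 ⌊1295/232⌋=5 ⌊1330/232⌋=5 ⌊1365/232⌋=5
  n=40…49: ⌊1400/232⌋=6 ⌊1435/232⌋=6 ⌊1470/232⌋=6 ⌊1505/232⌋=6 ⌊1540/232⌋=6 ⌊1575/232⌋=6 ⌊1610/232⌋=6 ⌊1645/232⌋=7 ⌊1680/232⌋=7 ⌊1715/232⌋=7
  n=50…59: ⌊1750/232⌋=7 ⌊1785/232⌋=7 ⌊1820/232⌋=7 ⌊1855/232⌋=7 ⌊1890/232⌋=8 ⌊1925/232⌋=8 ⌊1960/232⌋=8 ⌊1995/232⌋=8 ⌊2030/232⌋=8 ⌊2065/232⌋=8
  n=60…69: ⌊2100/232⌋=9 ⌊2135/232⌋=9 ⌊2170/232⌋=9 ⌊2205/232⌋=9 ⌊2240/232⌋=9 ⌊2275/232⌋=9 ⌊2310/232⌋=9 ⌊2345/232⌋=10 ⌊2380/232⌋=10 ⌊2415/232⌋=10
  n=70…79: ⌊2450/232⌋=10 ⌊2485/232⌋=10 ⌊2520/232⌋=10 ⌊2555/232⌋=11 ⌊2590/232⌋=11 ⌊2625/232⌋=11 ⌊2660/232⌋=11 ⌊2695/232⌋=11 ⌊2730/232⌋=11 ⌊2765/232⌋=11
  n=80…89: ⌊2800/232⌋=12 ⌊2835/232⌋=12 ⌊2870/232⌋=12 ⌊2905/232⌋=12 ⌊2940/232⌋=12 ⌊2975/232⌋=12 ⌊3010/232⌋=12 ⌊3045/232⌋=13 ⌊3080/232⌋=13 ⌊3115/232⌋=13
  n=90…99: ⌊3150/232⌋=13 ⌊3185/232⌋=13 ⌊3220/232⌋=13 ⌊3255/232⌋=14 ⌊3290/232⌋=14 ⌊3325/232⌋=14 ⌊3360/232⌋=14 ⌊3395/232⌋=14 ⌊3430/232⌋=14 ⌊3465/232⌋=14
  n=100…109: ⌊3500/232⌋=15 ⌊3535/232⌋=15 ⌊3570/232⌋=15 ⌊3605/232⌋=15 ⌊3640/232⌋=15 ⌊3675/232⌋=15 ⌊3710/232⌋=15 ⌊3745/232⌋=16 ⌊3780/232⌋=16 ⌊3815/232⌋=16
  n=110…119: ⌊3850/232⌋=16 ⌊3885/232⌋=16 ⌊3920/232⌋=16 ⌊3955/232⌋=17 ⌊3990/232⌋=17 ⌊4025/232⌋=17 ⌊4060/232⌋=17 ⌊4095/232⌋=17 ⌊4130/232⌋=17 ⌊4165/232⌋=17
  n=120…129: ⌊4200/232⌋=18 ⌊4235/232⌋=18 ⌊4270/232⌋=18 ⌊4305/232⌋=18 ⌊4340/232⌋=18 ⌊4375/232⌋=18 ⌊4410/232⌋=19 ⌊4445/232⌋=19 ⌊4480/232⌋=19 ⌊4515/232⌋=19
  n=130…139: ⌊4550/232⌋=19 ⌊4585/232⌋=19 ⌊4620/232⌋=19 ⌊4655/232⌋=20 ⌊4690/232⌋=20 ⌊4725/232⌋=20 ⌊4760/232⌋=20 ⌊4795/232⌋=20 ⌊4830/232⌋=20 ⌊4865/232⌋=20
  n=140…142: ⌊4900/232⌋=21 ⌊4935/232⌋=21 ⌊4970/232⌋=21
s_n = t_(n+1) − t_n for n = 0 … 141 gives
prefix = 0000001000000100000100000010000001000001000000100000010000010000001000001000000100000010000010000001000000100000100000010000010000001000000100
slide a length-2 window over [0..1] … [140..141] (141 windows); first occurrence of each distinct factor:
  [  0..  1] 00
  [  5..  6] 01
  [  6..  7] 10
  (the other 138 windows repeat one of these)
distinct factors: {00, 01, 10}
count = 3  (Sturmian bound for length 2 is 3)

3


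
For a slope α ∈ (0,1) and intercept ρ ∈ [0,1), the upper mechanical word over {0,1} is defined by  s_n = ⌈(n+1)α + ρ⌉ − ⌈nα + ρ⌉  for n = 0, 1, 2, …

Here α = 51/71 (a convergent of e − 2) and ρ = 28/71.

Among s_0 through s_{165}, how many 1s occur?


119

#1s = Σ_{n=0}^{165} s_n = Σ_{n=0}^{165} (⌈(n+1)α+ρ⌉ − ⌈nα+ρ⌉)
the sum telescopes: every ⌈nα+ρ⌉ with 0 < n < 166 appears once with + and once with −, leaving ⌈166α+ρ⌉ − ⌈0·α+ρ⌉
166α + ρ = (166·51 + 28) / 71 = 8494/71
ρ = 28/71
⌈8494/71⌉ = 120,  ⌈28/71⌉ = 1
#1s = 120 − 1 = 119


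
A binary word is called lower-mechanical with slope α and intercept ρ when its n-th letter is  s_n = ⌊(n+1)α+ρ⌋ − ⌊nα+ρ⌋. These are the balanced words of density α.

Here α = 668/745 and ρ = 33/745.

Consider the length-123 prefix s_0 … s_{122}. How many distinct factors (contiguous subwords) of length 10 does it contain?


t_n = ⌊(n·668+33)/745⌋ for n = 0 … 123:
  n=0…9: ⌊33/745⌋=0 ⌊701/745⌋=0 ⌊1369/745⌋=1 ⌊2037/745⌋=2 ⌊2705/745⌋=3 ⌊3373/745⌋=4 ⌊4041/745⌋=5 ⌊4709/745⌋=6 ⌊5377/745⌋=7 ⌊6045/745⌋=8
  n=10…19: ⌊6713/745⌋=9 ⌊7381/745⌋=9 ⌊8049/745⌋=10 ⌊8717/745⌋=11 ⌊9385/745⌋=12 ⌊10053/745⌋=13 ⌊10721/745⌋=14 ⌊11389/745⌋=15 ⌊12057/745⌋=16 ⌊12725/745⌋=17
  n=20…29: ⌊13393/745⌋=17 ⌊14061/745⌋=18 ⌊14729/745⌋=19 ⌊15397/745⌋=20 ⌊16065/745⌋=21 ⌊16733/745⌋=22 ⌊17401/745⌋=23 ⌊18069/745⌋=24 ⌊18737/745⌋=25 ⌊19405/745⌋=26
  n=30…39: ⌊20073/745⌋=26 ⌊20741/745⌋=27 ⌊21409/745⌋=28 ⌊22077/745⌋=29 ⌊22745/745⌋=30 ⌊23413/745⌋=31 ⌊24081/745⌋=32 ⌊24749/745⌋=33 ⌊25417/745⌋=34 ⌊26085/745⌋=35
  n=40…49: ⌊26753/745⌋=35 ⌊27421/745⌋=36 ⌊28089/745⌋=37 ⌊28757/745⌋=38 ⌊29425/745⌋=39 ⌊30093/745⌋=40 ⌊30761/745⌋=41 ⌊31429/745⌋=42 ⌊32097/745⌋=43 ⌊32765/745⌋=43
  n=50…59: ⌊33433/745⌋=44 ⌊34101/745⌋=45 ⌊34769/745⌋=46 ⌊35437/745⌋=47 ⌊36105/745⌋=48 ⌊36773/745⌋=49 ⌊37441/745⌋=50 ⌊38109/745⌋=51 ⌊38777/745⌋=52 ⌊39445/745⌋=52
  n=60…69: ⌊40113/745⌋=53 ⌊40781/745⌋=54 ⌊41449/745⌋=55 ⌊42117/745⌋=56 ⌊42785/745⌋=57 ⌊43453/745⌋=58 ⌊44121/745⌋=59 ⌊44789/745⌋=60 ⌊45457/745⌋=61 ⌊46125/745⌋=61
  n=70…79: ⌊46793/745⌋=62 ⌊47461/745⌋=63 ⌊48129/745⌋=64 ⌊48797/745⌋=65 ⌊49465/745⌋=66 ⌊50133/745⌋=67 ⌊50801/745⌋=68 ⌊51469/745⌋=69 ⌊52137/745⌋=69 ⌊52805/745⌋=70
  n=80…89: ⌊53473/745⌋=71 ⌊54141/745⌋=72 ⌊54809/745⌋=73 ⌊55477/745⌋=74 ⌊56145/745⌋=75 ⌊56813/745⌋=76 ⌊57481/745⌋=77 ⌊58149/745⌋=78 ⌊58817/745⌋=78 ⌊59485/745⌋=79
  n=90…99: ⌊60153/745⌋=80 ⌊60821/745⌋=81 ⌊61489/745⌋=82 ⌊62157/745⌋=83 ⌊62825/745⌋=84 ⌊63493/745⌋=85 ⌊64161/745⌋=86 ⌊64829/745⌋=87 ⌊65497/745⌋=87 ⌊66165/745⌋=88
  n=100…109: ⌊66833/745⌋=89 ⌊67501/745⌋=90 ⌊68169/745⌋=91 ⌊68837/745⌋=92 ⌊69505/745⌋=93 ⌊70173/745⌋=94 ⌊70841/745⌋=95 ⌊71509/745⌋=95 ⌊72177/745⌋=96 ⌊72845/745⌋=97
  n=110…119: ⌊73513/745⌋=98 ⌊74181/745⌋=99 ⌊74849/745⌋=100 ⌊75517/745⌋=101 ⌊76185/745⌋=102 ⌊76853/745⌋=103 ⌊77521/745⌋=104 ⌊78189/745⌋=104 ⌊78857/745⌋=105 ⌊79525/745⌋=106
  n=120…123: ⌊80193/745⌋=107 ⌊80861/745⌋=108 ⌊81529/745⌋=109 ⌊82197/745⌋=110
s_n = t_(n+1) − t_n for n = 0 … 122 gives
prefix = 011111111101111111101111111110111111111011111111011111111101111111110111111110111111111011111111101111111101111111110111111
slide a length-10 window over [0..9] … [113..122] (114 windows); first occurrence of each distinct factor:
  [  0..  9] 0111111111
  [  1.. 10] 1111111110
  [  2.. 11] 1111111101
  [  3.. 12] 1111111011
  [  4.. 13] 1111110111
  [  5.. 14] 1111101111
  [  6.. 15] 1111011111
  [  7.. 16] 1110111111
  [  8.. 17] 1101111111
  [  9.. 18] 1011111111
  [ 10.. 19] 0111111110
  (the other 103 windows repeat one of these)
distinct factors: {0111111110, 0111111111, 1011111111, 1101111111, 1110111111, 1111011111, 1111101111, 1111110111, 1111111011, 1111111101, 1111111110}
count = 11  (Sturmian bound for length 10 is 11)

11


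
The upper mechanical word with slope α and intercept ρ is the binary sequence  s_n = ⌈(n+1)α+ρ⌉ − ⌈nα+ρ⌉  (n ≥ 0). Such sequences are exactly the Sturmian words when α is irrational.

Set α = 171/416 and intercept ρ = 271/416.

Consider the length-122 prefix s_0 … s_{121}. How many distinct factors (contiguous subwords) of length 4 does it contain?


t_n = ⌈(n·171+271)/416⌉ for n = 0 … 122:
  n=0…9: ⌈271/416⌉=1 ⌈442/416⌉=2 ⌈613/416⌉=2 ⌈784/416⌉=2 ⌈955/416⌉=3 ⌈1126/416⌉=3 ⌈1297/416⌉=4 ⌈1468/416⌉=4 ⌈1639/416⌉=4 ⌈1810/416⌉=5
  n=10…19: ⌈1981/416⌉=5 ⌈2152/416⌉=6 ⌈2323/416⌉=6 ⌈2494/416⌉=6 ⌈2665/416⌉=7 ⌈2836/416⌉=7 ⌈3007/416⌉=8 ⌈3178/416⌉=8 ⌈3349/416⌉=9 ⌈3520/416⌉=9
  n=20…29: ⌈3691/416⌉=9 ⌈3862/416⌉=10 ⌈4033/416⌉=10 ⌈4204/416⌉=11 ⌈4375/416⌉=11 ⌈4546/416⌉=11 ⌈4717/416⌉=12 ⌈4888/416⌉=12 ⌈5059/416⌉=13 ⌈5230/416⌉=13
  n=30…39: ⌈5401/416⌉=13 ⌈5572/416⌉=14 ⌈5743/416⌉=14 ⌈5914/416⌉=15 ⌈6085/416⌉=15 ⌈6256/416⌉=16 ⌈6427/416⌉=16 ⌈6598/416⌉=16 ⌈6769/416⌉=17 ⌈6940/416⌉=17
  n=40…49: ⌈7111/416⌉=18 ⌈7282/416⌉=18 ⌈7453/416⌉=18 ⌈7624/416⌉=19 ⌈7795/416⌉=19 ⌈7966/416⌉=20 ⌈8137/416⌉=20 ⌈8308/416⌉=20 ⌈8479/416⌉=21 ⌈8650/416⌉=21
  n=50…59: ⌈8821/416⌉=22 ⌈8992/416⌉=22 ⌈9163/416⌉=23 ⌈9334/416⌉=23 ⌈9505/416⌉=23 ⌈9676/416⌉=24 ⌈9847/416⌉=24 ⌈10018/416⌉=25 ⌈10189/416⌉=25 ⌈10360/416⌉=25
  n=60…69: ⌈10531/416⌉=26 ⌈10702/416⌉=26 ⌈10873/416⌉=27 ⌈11044/416⌉=27 ⌈11215/416⌉=27 ⌈11386/416⌉=28 ⌈11557/416⌉=28 ⌈11728/416⌉=29 ⌈11899/416⌉=29 ⌈12070/416⌉=30
  n=70…79: ⌈12241/416⌉=30 ⌈12412/416⌉=30 ⌈12583/416⌉=31 ⌈12754/416⌉=31 ⌈12925/416⌉=32 ⌈13096/416⌉=32 ⌈13267/416⌉=32 ⌈13438/416⌉=33 ⌈13609/416⌉=33 ⌈13780/416⌉=34
  n=80…89: ⌈13951/416⌉=34 ⌈14122/416⌉=34 ⌈14293/416⌉=35 ⌈14464/416⌉=35 ⌈14635/416⌉=36 ⌈14806/416⌉=36 ⌈14977/416⌉=37 ⌈15148/416⌉=37 ⌈15319/416⌉=37 ⌈15490/416⌉=38
  n=90…99: ⌈15661/416⌉=38 ⌈15832/416⌉=39 ⌈16003/416⌉=39 ⌈16174/416⌉=39 ⌈16345/416⌉=40 ⌈16516/416⌉=40 ⌈16687/416⌉=41 ⌈16858/416⌉=41 ⌈17029/416⌉=41 ⌈17200/416⌉=42
  n=100…109: ⌈17371/416⌉=42 ⌈17542/416⌉=43 ⌈17713/416⌉=43 ⌈17884/416⌉=43 ⌈18055/416⌉=44 ⌈18226/416⌉=44 ⌈18397/416⌉=45 ⌈18568/416⌉=45 ⌈18739/416⌉=46 ⌈18910/416⌉=46
  n=110…119: ⌈19081/416⌉=46 ⌈19252/416⌉=47 ⌈19423/416⌉=47 ⌈19594/416⌉=48 ⌈19765/416⌉=48 ⌈19936/416⌉=48 ⌈20107/416⌉=49 ⌈20278/416⌉=49 ⌈20449/416⌉=50 ⌈20620/416⌉=50
  n=120…122: ⌈20791/416⌉=50 ⌈20962/416⌉=51 ⌈21133/416⌉=51
s_n = t_(n+1) − t_n for n = 0 … 121 gives
prefix = 10010100101001010100101001010010101001010010100101010010100101001010100101001010010101001010010100101001010100101001010010
slide a length-4 window over [0..3] … [118..121] (119 windows); first occurrence of each distinct factor:
  [  0..  3] 1001
  [  1..  4] 0010
  [  2..  5] 0101
  [  3..  6] 1010
  [  4..  7] 0100
  (the other 114 windows repeat one of these)
distinct factors: {0010, 0100, 0101, 1001, 1010}
count = 5  (Sturmian bound for length 4 is 5)

5


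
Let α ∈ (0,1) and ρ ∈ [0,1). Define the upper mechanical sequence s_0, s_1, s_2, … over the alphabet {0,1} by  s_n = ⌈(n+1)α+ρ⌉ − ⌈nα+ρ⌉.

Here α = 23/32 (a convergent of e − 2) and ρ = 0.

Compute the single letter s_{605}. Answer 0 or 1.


(n+1)α + ρ = (606·23) / 32 = 13938/32
nα + ρ     = (605·23) / 32 = 13915/32
⌈13938/32⌉ = 436,  ⌈13915/32⌉ = 435
s_{605} = 436 − 435 = 1

1


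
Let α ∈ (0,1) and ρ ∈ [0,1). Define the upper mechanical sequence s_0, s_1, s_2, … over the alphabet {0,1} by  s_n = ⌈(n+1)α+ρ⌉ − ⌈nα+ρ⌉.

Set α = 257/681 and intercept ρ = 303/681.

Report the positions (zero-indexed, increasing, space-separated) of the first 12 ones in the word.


1 4 6 9 12 14 17 20 22 25 27 30

n=0: ⌈560/681⌉−⌈303/681⌉ = 1−1 = 0
n=1: ⌈817/681⌉−⌈560/681⌉ = 2−1 = 1  ← one
n=2: ⌈1074/681⌉−⌈817/681⌉ = 2−2 = 0
n=3: ⌈1331/681⌉−⌈1074/681⌉ = 2−2 = 0
n=4: ⌈1588/681⌉−⌈1331/681⌉ = 3−2 = 1  ← one
n=5: ⌈1845/681⌉−⌈1588/681⌉ = 3−3 = 0
n=6: ⌈2102/681⌉−⌈1845/681⌉ = 4−3 = 1  ← one
n=7: ⌈2359/681⌉−⌈2102/681⌉ = 4−4 = 0
n=8: ⌈2616/681⌉−⌈2359/681⌉ = 4−4 = 0
n=9: ⌈2873/681⌉−⌈2616/681⌉ = 5−4 = 1  ← one
n=10: ⌈3130/681⌉−⌈2873/681⌉ = 5−5 = 0
n=11: ⌈3387/681⌉−⌈3130/681⌉ = 5−5 = 0
n=12: ⌈3644/681⌉−⌈3387/681⌉ = 6−5 = 1  ← one
n=13: ⌈3901/681⌉−⌈3644/681⌉ = 6−6 = 0
n=14: ⌈4158/681⌉−⌈3901/681⌉ = 7−6 = 1  ← one
n=15: ⌈4415/681⌉−⌈4158/681⌉ = 7−7 = 0
n=16: ⌈4672/681⌉−⌈4415/681⌉ = 7−7 = 0
n=17: ⌈4929/681⌉−⌈4672/681⌉ = 8−7 = 1  ← one
n=18: ⌈5186/681⌉−⌈4929/681⌉ = 8−8 = 0
n=19: ⌈5443/681⌉−⌈5186/681⌉ = 8−8 = 0
n=20: ⌈5700/681⌉−⌈5443/681⌉ = 9−8 = 1  ← one
n=21: ⌈5957/681⌉−⌈5700/681⌉ = 9−9 = 0
n=22: ⌈6214/681⌉−⌈5957/681⌉ = 10−9 = 1  ← one
n=23: ⌈6471/681⌉−⌈6214/681⌉ = 10−10 = 0
n=24: ⌈6728/681⌉−⌈6471/681⌉ = 10−10 = 0
n=25: ⌈6985/681⌉−⌈6728/681⌉ = 11−10 = 1  ← one
n=26: ⌈7242/681⌉−⌈6985/681⌉ = 11−11 = 0
n=27: ⌈7499/681⌉−⌈7242/681⌉ = 12−11 = 1  ← one
n=28: ⌈7756/681⌉−⌈7499/681⌉ = 12−12 = 0
n=29: ⌈8013/681⌉−⌈7756/681⌉ = 12−12 = 0
n=30: ⌈8270/681⌉−⌈8013/681⌉ = 13−12 = 1  ← one
positions of the first 12 ones: 1 4 6 9 12 14 17 20 22 25 27 30


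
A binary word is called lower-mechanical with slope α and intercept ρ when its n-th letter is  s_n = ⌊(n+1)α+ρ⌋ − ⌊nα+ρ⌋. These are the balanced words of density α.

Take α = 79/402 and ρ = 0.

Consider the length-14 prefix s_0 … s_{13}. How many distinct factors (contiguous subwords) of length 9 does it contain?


6

t_n = ⌊(n·79)/402⌋ for n = 0 … 14:
  n=0…9: ⌊0/402⌋=0 ⌊79/402⌋=0 ⌊158/402⌋=0 ⌊237/402⌋=0 ⌊316/402⌋=0 ⌊395/402⌋=0 ⌊474/402⌋=1 ⌊553/402⌋=1 ⌊632/402⌋=1 ⌊711/402⌋=1
  n=10…14: ⌊790/402⌋=1 ⌊869/402⌋=2 ⌊948/402⌋=2 ⌊1027/402⌋=2 ⌊1106/402⌋=2
s_n = t_(n+1) − t_n for n = 0 … 13 gives
prefix = 00000100001000
slide a length-9 window over [0..8] … [5..13] (6 windows); first occurrence of each distinct factor:
  [  0..  8] 000001000
  [  1..  9] 000010000
  [  2.. 10] 000100001
  [  3.. 11] 001000010
  [  4.. 12] 010000100
  [  5.. 13] 100001000
distinct factors: {000001000, 000010000, 000100001, 001000010, 010000100, 100001000}
count = 6  (Sturmian bound for length 9 is 10)


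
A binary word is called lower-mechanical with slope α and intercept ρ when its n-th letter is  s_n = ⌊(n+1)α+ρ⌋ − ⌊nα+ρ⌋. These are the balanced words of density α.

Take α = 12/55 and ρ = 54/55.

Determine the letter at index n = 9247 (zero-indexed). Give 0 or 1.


0

(n+1)α + ρ = (9248·12 + 54) / 55 = 111030/55
nα + ρ     = (9247·12 + 54) / 55 = 111018/55
⌊111030/55⌋ = 2018,  ⌊111018/55⌋ = 2018
s_{9247} = 2018 − 2018 = 0


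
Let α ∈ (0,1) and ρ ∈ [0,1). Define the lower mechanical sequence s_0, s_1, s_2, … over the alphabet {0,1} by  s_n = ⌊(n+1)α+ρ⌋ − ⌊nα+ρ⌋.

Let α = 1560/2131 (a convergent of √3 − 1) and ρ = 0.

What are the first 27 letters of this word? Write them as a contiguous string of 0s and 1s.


011011101110110111011101110

n=0: ⌊(1·1560)/2131⌋ − ⌊(0·1560)/2131⌋ = ⌊1560/2131⌋ − ⌊0/2131⌋ = 0 − 0 = 0
n=1: ⌊(2·1560)/2131⌋ − ⌊(1·1560)/2131⌋ = ⌊3120/2131⌋ − ⌊1560/2131⌋ = 1 − 0 = 1
n=2: ⌊(3·1560)/2131⌋ − ⌊(2·1560)/2131⌋ = ⌊4680/2131⌋ − ⌊3120/2131⌋ = 2 − 1 = 1
n=3: ⌊(4·1560)/2131⌋ − ⌊(3·1560)/2131⌋ = ⌊6240/2131⌋ − ⌊4680/2131⌋ = 2 − 2 = 0
n=4: ⌊(5·1560)/2131⌋ − ⌊(4·1560)/2131⌋ = ⌊7800/2131⌋ − ⌊6240/2131⌋ = 3 − 2 = 1
n=5: ⌊(6·1560)/2131⌋ − ⌊(5·1560)/2131⌋ = ⌊9360/2131⌋ − ⌊7800/2131⌋ = 4 − 3 = 1
n=6: ⌊(7·1560)/2131⌋ − ⌊(6·1560)/2131⌋ = ⌊10920/2131⌋ − ⌊9360/2131⌋ = 5 − 4 = 1
n=7: ⌊(8·1560)/2131⌋ − ⌊(7·1560)/2131⌋ = ⌊12480/2131⌋ − ⌊10920/2131⌋ = 5 − 5 = 0
n=8: ⌊(9·1560)/2131⌋ − ⌊(8·1560)/2131⌋ = ⌊14040/2131⌋ − ⌊12480/2131⌋ = 6 − 5 = 1
n=9: ⌊(10·1560)/2131⌋ − ⌊(9·1560)/2131⌋ = ⌊15600/2131⌋ − ⌊14040/2131⌋ = 7 − 6 = 1
n=10: ⌊(11·1560)/2131⌋ − ⌊(10·1560)/2131⌋ = ⌊17160/2131⌋ − ⌊15600/2131⌋ = 8 − 7 = 1
n=11: ⌊(12·1560)/2131⌋ − ⌊(11·1560)/2131⌋ = ⌊18720/2131⌋ − ⌊17160/2131⌋ = 8 − 8 = 0
n=12: ⌊(13·1560)/2131⌋ − ⌊(12·1560)/2131⌋ = ⌊20280/2131⌋ − ⌊18720/2131⌋ = 9 − 8 = 1
n=13: ⌊(14·1560)/2131⌋ − ⌊(13·1560)/2131⌋ = ⌊21840/2131⌋ − ⌊20280/2131⌋ = 10 − 9 = 1
n=14: ⌊(15·1560)/2131⌋ − ⌊(14·1560)/2131⌋ = ⌊23400/2131⌋ − ⌊21840/2131⌋ = 10 − 10 = 0
n=15: ⌊(16·1560)/2131⌋ − ⌊(15·1560)/2131⌋ = ⌊24960/2131⌋ − ⌊23400/2131⌋ = 11 − 10 = 1
n=16: ⌊(17·1560)/2131⌋ − ⌊(16·1560)/2131⌋ = ⌊26520/2131⌋ − ⌊24960/2131⌋ = 12 − 11 = 1
n=17: ⌊(18·1560)/2131⌋ − ⌊(17·1560)/2131⌋ = ⌊28080/2131⌋ − ⌊26520/2131⌋ = 13 − 12 = 1
n=18: ⌊(19·1560)/2131⌋ − ⌊(18·1560)/2131⌋ = ⌊29640/2131⌋ − ⌊28080/2131⌋ = 13 − 13 = 0
n=19: ⌊(20·1560)/2131⌋ − ⌊(19·1560)/2131⌋ = ⌊31200/2131⌋ − ⌊29640/2131⌋ = 14 − 13 = 1
n=20: ⌊(21·1560)/2131⌋ − ⌊(20·1560)/2131⌋ = ⌊32760/2131⌋ − ⌊31200/2131⌋ = 15 − 14 = 1
n=21: ⌊(22·1560)/2131⌋ − ⌊(21·1560)/2131⌋ = ⌊34320/2131⌋ − ⌊32760/2131⌋ = 16 − 15 = 1
n=22: ⌊(23·1560)/2131⌋ − ⌊(22·1560)/2131⌋ = ⌊35880/2131⌋ − ⌊34320/2131⌋ = 16 − 16 = 0
n=23: ⌊(24·1560)/2131⌋ − ⌊(23·1560)/2131⌋ = ⌊37440/2131⌋ − ⌊35880/2131⌋ = 17 − 16 = 1
n=24: ⌊(25·1560)/2131⌋ − ⌊(24·1560)/2131⌋ = ⌊39000/2131⌋ − ⌊37440/2131⌋ = 18 − 17 = 1
n=25: ⌊(26·1560)/2131⌋ − ⌊(25·1560)/2131⌋ = ⌊40560/2131⌋ − ⌊39000/2131⌋ = 19 − 18 = 1
n=26: ⌊(27·1560)/2131⌋ − ⌊(26·1560)/2131⌋ = ⌊42120/2131⌋ − ⌊40560/2131⌋ = 19 − 19 = 0


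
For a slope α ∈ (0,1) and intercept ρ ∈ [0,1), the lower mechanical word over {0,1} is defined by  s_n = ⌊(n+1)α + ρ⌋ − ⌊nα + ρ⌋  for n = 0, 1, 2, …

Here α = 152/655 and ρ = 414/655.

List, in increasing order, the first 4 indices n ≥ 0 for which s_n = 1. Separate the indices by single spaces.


1 5 10 14

n=0: ⌊566/655⌋−⌊414/655⌋ = 0−0 = 0
n=1: ⌊718/655⌋−⌊566/655⌋ = 1−0 = 1  ← one
n=2: ⌊870/655⌋−⌊718/655⌋ = 1−1 = 0
n=3: ⌊1022/655⌋−⌊870/655⌋ = 1−1 = 0
n=4: ⌊1174/655⌋−⌊1022/655⌋ = 1−1 = 0
n=5: ⌊1326/655⌋−⌊1174/655⌋ = 2−1 = 1  ← one
n=6: ⌊1478/655⌋−⌊1326/655⌋ = 2−2 = 0
n=7: ⌊1630/655⌋−⌊1478/655⌋ = 2−2 = 0
n=8: ⌊1782/655⌋−⌊1630/655⌋ = 2−2 = 0
n=9: ⌊1934/655⌋−⌊1782/655⌋ = 2−2 = 0
n=10: ⌊2086/655⌋−⌊1934/655⌋ = 3−2 = 1  ← one
n=11: ⌊2238/655⌋−⌊2086/655⌋ = 3−3 = 0
n=12: ⌊2390/655⌋−⌊2238/655⌋ = 3−3 = 0
n=13: ⌊2542/655⌋−⌊2390/655⌋ = 3−3 = 0
n=14: ⌊2694/655⌋−⌊2542/655⌋ = 4−3 = 1  ← one
positions of the first 4 ones: 1 5 10 14


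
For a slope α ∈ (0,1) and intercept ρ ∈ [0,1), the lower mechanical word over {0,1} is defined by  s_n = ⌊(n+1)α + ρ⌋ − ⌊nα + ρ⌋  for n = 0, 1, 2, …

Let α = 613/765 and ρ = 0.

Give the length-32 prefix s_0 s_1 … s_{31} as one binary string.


01111011110111101111011110111101

n=0: ⌊(1·613)/765⌋ − ⌊(0·613)/765⌋ = ⌊613/765⌋ − ⌊0/765⌋ = 0 − 0 = 0
n=1: ⌊(2·613)/765⌋ − ⌊(1·613)/765⌋ = ⌊1226/765⌋ − ⌊613/765⌋ = 1 − 0 = 1
n=2: ⌊(3·613)/765⌋ − ⌊(2·613)/765⌋ = ⌊1839/765⌋ − ⌊1226/765⌋ = 2 − 1 = 1
n=3: ⌊(4·613)/765⌋ − ⌊(3·613)/765⌋ = ⌊2452/765⌋ − ⌊1839/765⌋ = 3 − 2 = 1
n=4: ⌊(5·613)/765⌋ − ⌊(4·613)/765⌋ = ⌊3065/765⌋ − ⌊2452/765⌋ = 4 − 3 = 1
n=5: ⌊(6·613)/765⌋ − ⌊(5·613)/765⌋ = ⌊3678/765⌋ − ⌊3065/765⌋ = 4 − 4 = 0
n=6: ⌊(7·613)/765⌋ − ⌊(6·613)/765⌋ = ⌊4291/765⌋ − ⌊3678/765⌋ = 5 − 4 = 1
n=7: ⌊(8·613)/765⌋ − ⌊(7·613)/765⌋ = ⌊4904/765⌋ − ⌊4291/765⌋ = 6 − 5 = 1
n=8: ⌊(9·613)/765⌋ − ⌊(8·613)/765⌋ = ⌊5517/765⌋ − ⌊4904/765⌋ = 7 − 6 = 1
n=9: ⌊(10·613)/765⌋ − ⌊(9·613)/765⌋ = ⌊6130/765⌋ − ⌊5517/765⌋ = 8 − 7 = 1
n=10: ⌊(11·613)/765⌋ − ⌊(10·613)/765⌋ = ⌊6743/765⌋ − ⌊6130/765⌋ = 8 − 8 = 0
n=11: ⌊(12·613)/765⌋ − ⌊(11·613)/765⌋ = ⌊7356/765⌋ − ⌊6743/765⌋ = 9 − 8 = 1
n=12: ⌊(13·613)/765⌋ − ⌊(12·613)/765⌋ = ⌊7969/765⌋ − ⌊7356/765⌋ = 10 − 9 = 1
n=13: ⌊(14·613)/765⌋ − ⌊(13·613)/765⌋ = ⌊8582/765⌋ − ⌊7969/765⌋ = 11 − 10 = 1
n=14: ⌊(15·613)/765⌋ − ⌊(14·613)/765⌋ = ⌊9195/765⌋ − ⌊8582/765⌋ = 12 − 11 = 1
n=15: ⌊(16·613)/765⌋ − ⌊(15·613)/765⌋ = ⌊9808/765⌋ − ⌊9195/765⌋ = 12 − 12 = 0
n=16: ⌊(17·613)/765⌋ − ⌊(16·613)/765⌋ = ⌊10421/765⌋ − ⌊9808/765⌋ = 13 − 12 = 1
n=17: ⌊(18·613)/765⌋ − ⌊(17·613)/765⌋ = ⌊11034/765⌋ − ⌊10421/765⌋ = 14 − 13 = 1
n=18: ⌊(19·613)/765⌋ − ⌊(18·613)/765⌋ = ⌊11647/765⌋ − ⌊11034/765⌋ = 15 − 14 = 1
n=19: ⌊(20·613)/765⌋ − ⌊(19·613)/765⌋ = ⌊12260/765⌋ − ⌊11647/765⌋ = 16 − 15 = 1
n=20: ⌊(21·613)/765⌋ − ⌊(20·613)/765⌋ = ⌊12873/765⌋ − ⌊12260/765⌋ = 16 − 16 = 0
n=21: ⌊(22·613)/765⌋ − ⌊(21·613)/765⌋ = ⌊13486/765⌋ − ⌊12873/765⌋ = 17 − 16 = 1
n=22: ⌊(23·613)/765⌋ − ⌊(22·613)/765⌋ = ⌊14099/765⌋ − ⌊13486/765⌋ = 18 − 17 = 1
n=23: ⌊(24·613)/765⌋ − ⌊(23·613)/765⌋ = ⌊14712/765⌋ − ⌊14099/765⌋ = 19 − 18 = 1
n=24: ⌊(25·613)/765⌋ − ⌊(24·613)/765⌋ = ⌊15325/765⌋ − ⌊14712/765⌋ = 20 − 19 = 1
n=25: ⌊(26·613)/765⌋ − ⌊(25·613)/765⌋ = ⌊15938/765⌋ − ⌊15325/765⌋ = 20 − 20 = 0
n=26: ⌊(27·613)/765⌋ − ⌊(26·613)/765⌋ = ⌊16551/765⌋ − ⌊15938/765⌋ = 21 − 20 = 1
n=27: ⌊(28·613)/765⌋ − ⌊(27·613)/765⌋ = ⌊17164/765⌋ − ⌊16551/765⌋ = 22 − 21 = 1
n=28: ⌊(29·613)/765⌋ − ⌊(28·613)/765⌋ = ⌊17777/765⌋ − ⌊17164/765⌋ = 23 − 22 = 1
n=29: ⌊(30·613)/765⌋ − ⌊(29·613)/765⌋ = ⌊18390/765⌋ − ⌊17777/765⌋ = 24 − 23 = 1
n=30: ⌊(31·613)/765⌋ − ⌊(30·613)/765⌋ = ⌊19003/765⌋ − ⌊18390/765⌋ = 24 − 24 = 0
n=31: ⌊(32·613)/765⌋ − ⌊(31·613)/765⌋ = ⌊19616/765⌋ − ⌊19003/765⌋ = 25 − 24 = 1


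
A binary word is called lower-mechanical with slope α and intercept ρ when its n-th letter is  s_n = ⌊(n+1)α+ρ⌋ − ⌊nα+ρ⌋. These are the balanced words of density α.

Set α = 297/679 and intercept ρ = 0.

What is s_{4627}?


1

(n+1)α + ρ = (4628·297) / 679 = 1374516/679
nα + ρ     = (4627·297) / 679 = 1374219/679
⌊1374516/679⌋ = 2024,  ⌊1374219/679⌋ = 2023
s_{4627} = 2024 − 2023 = 1


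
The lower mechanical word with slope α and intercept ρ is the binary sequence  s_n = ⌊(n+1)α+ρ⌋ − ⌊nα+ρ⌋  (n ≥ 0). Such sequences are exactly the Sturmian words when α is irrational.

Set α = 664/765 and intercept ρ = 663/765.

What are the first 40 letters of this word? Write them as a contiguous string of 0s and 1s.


n=0: ⌊(1·664+663)/765⌋ − ⌊(0·664+663)/765⌋ = ⌊1327/765⌋ − ⌊663/765⌋ = 1 − 0 = 1
n=1: ⌊(2·664+663)/765⌋ − ⌊(1·664+663)/765⌋ = ⌊1991/765⌋ − ⌊1327/765⌋ = 2 − 1 = 1
n=2: ⌊(3·664+663)/765⌋ − ⌊(2·664+663)/765⌋ = ⌊2655/765⌋ − ⌊1991/765⌋ = 3 − 2 = 1
n=3: ⌊(4·664+663)/765⌋ − ⌊(3·664+663)/765⌋ = ⌊3319/765⌋ − ⌊2655/765⌋ = 4 − 3 = 1
n=4: ⌊(5·664+663)/765⌋ − ⌊(4·664+663)/765⌋ = ⌊3983/765⌋ − ⌊3319/765⌋ = 5 − 4 = 1
n=5: ⌊(6·664+663)/765⌋ − ⌊(5·664+663)/765⌋ = ⌊4647/765⌋ − ⌊3983/765⌋ = 6 − 5 = 1
n=6: ⌊(7·664+663)/765⌋ − ⌊(6·664+663)/765⌋ = ⌊5311/765⌋ − ⌊4647/765⌋ = 6 − 6 = 0
n=7: ⌊(8·664+663)/765⌋ − ⌊(7·664+663)/765⌋ = ⌊5975/765⌋ − ⌊5311/765⌋ = 7 − 6 = 1
n=8: ⌊(9·664+663)/765⌋ − ⌊(8·664+663)/765⌋ = ⌊6639/765⌋ − ⌊5975/765⌋ = 8 − 7 = 1
n=9: ⌊(10·664+663)/765⌋ − ⌊(9·664+663)/765⌋ = ⌊7303/765⌋ − ⌊6639/765⌋ = 9 − 8 = 1
n=10: ⌊(11·664+663)/765⌋ − ⌊(10·664+663)/765⌋ = ⌊7967/765⌋ − ⌊7303/765⌋ = 10 − 9 = 1
n=11: ⌊(12·664+663)/765⌋ − ⌊(11·664+663)/765⌋ = ⌊8631/765⌋ − ⌊7967/765⌋ = 11 − 10 = 1
n=12: ⌊(13·664+663)/765⌋ − ⌊(12·664+663)/765⌋ = ⌊9295/765⌋ − ⌊8631/765⌋ = 12 − 11 = 1
n=13: ⌊(14·664+663)/765⌋ − ⌊(13·664+663)/765⌋ = ⌊9959/765⌋ − ⌊9295/765⌋ = 13 − 12 = 1
n=14: ⌊(15·664+663)/765⌋ − ⌊(14·664+663)/765⌋ = ⌊10623/765⌋ − ⌊9959/765⌋ = 13 − 13 = 0
n=15: ⌊(16·664+663)/765⌋ − ⌊(15·664+663)/765⌋ = ⌊11287/765⌋ − ⌊10623/765⌋ = 14 − 13 = 1
n=16: ⌊(17·664+663)/765⌋ − ⌊(16·664+663)/765⌋ = ⌊11951/765⌋ − ⌊11287/765⌋ = 15 − 14 = 1
n=17: ⌊(18·664+663)/765⌋ − ⌊(17·664+663)/765⌋ = ⌊12615/765⌋ − ⌊11951/765⌋ = 16 − 15 = 1
n=18: ⌊(19·664+663)/765⌋ − ⌊(18·664+663)/765⌋ = ⌊13279/765⌋ − ⌊12615/765⌋ = 17 − 16 = 1
n=19: ⌊(20·664+663)/765⌋ − ⌊(19·664+663)/765⌋ = ⌊13943/765⌋ − ⌊13279/765⌋ = 18 − 17 = 1
n=20: ⌊(21·664+663)/765⌋ − ⌊(20·664+663)/765⌋ = ⌊14607/765⌋ − ⌊13943/765⌋ = 19 − 18 = 1
n=21: ⌊(22·664+663)/765⌋ − ⌊(21·664+663)/765⌋ = ⌊15271/765⌋ − ⌊14607/765⌋ = 19 − 19 = 0
n=22: ⌊(23·664+663)/765⌋ − ⌊(22·664+663)/765⌋ = ⌊15935/765⌋ − ⌊15271/765⌋ = 20 − 19 = 1
n=23: ⌊(24·664+663)/765⌋ − ⌊(23·664+663)/765⌋ = ⌊16599/765⌋ − ⌊15935/765⌋ = 21 − 20 = 1
n=24: ⌊(25·664+663)/765⌋ − ⌊(24·664+663)/765⌋ = ⌊17263/765⌋ − ⌊16599/765⌋ = 22 − 21 = 1
n=25: ⌊(26·664+663)/765⌋ − ⌊(25·664+663)/765⌋ = ⌊17927/765⌋ − ⌊17263/765⌋ = 23 − 22 = 1
n=26: ⌊(27·664+663)/765⌋ − ⌊(26·664+663)/765⌋ = ⌊18591/765⌋ − ⌊17927/765⌋ = 24 − 23 = 1
n=27: ⌊(28·664+663)/765⌋ − ⌊(27·664+663)/765⌋ = ⌊19255/765⌋ − ⌊18591/765⌋ = 25 − 24 = 1
n=28: ⌊(29·664+663)/765⌋ − ⌊(28·664+663)/765⌋ = ⌊19919/765⌋ − ⌊19255/765⌋ = 26 − 25 = 1
n=29: ⌊(30·664+663)/765⌋ − ⌊(29·664+663)/765⌋ = ⌊20583/765⌋ − ⌊19919/765⌋ = 26 − 26 = 0
n=30: ⌊(31·664+663)/765⌋ − ⌊(30·664+663)/765⌋ = ⌊21247/765⌋ − ⌊20583/765⌋ = 27 − 26 = 1
n=31: ⌊(32·664+663)/765⌋ − ⌊(31·664+663)/765⌋ = ⌊21911/765⌋ − ⌊21247/765⌋ = 28 − 27 = 1
n=32: ⌊(33·664+663)/765⌋ − ⌊(32·664+663)/765⌋ = ⌊22575/765⌋ − ⌊21911/765⌋ = 29 − 28 = 1
n=33: ⌊(34·664+663)/765⌋ − ⌊(33·664+663)/765⌋ = ⌊23239/765⌋ − ⌊22575/765⌋ = 30 − 29 = 1
n=34: ⌊(35·664+663)/765⌋ − ⌊(34·664+663)/765⌋ = ⌊23903/765⌋ − ⌊23239/765⌋ = 31 − 30 = 1
n=35: ⌊(36·664+663)/765⌋ − ⌊(35·664+663)/765⌋ = ⌊24567/765⌋ − ⌊23903/765⌋ = 32 − 31 = 1
n=36: ⌊(37·664+663)/765⌋ − ⌊(36·664+663)/765⌋ = ⌊25231/765⌋ − ⌊24567/765⌋ = 32 − 32 = 0
n=37: ⌊(38·664+663)/765⌋ − ⌊(37·664+663)/765⌋ = ⌊25895/765⌋ − ⌊25231/765⌋ = 33 − 32 = 1
n=38: ⌊(39·664+663)/765⌋ − ⌊(38·664+663)/765⌋ = ⌊26559/765⌋ − ⌊25895/765⌋ = 34 − 33 = 1
n=39: ⌊(40·664+663)/765⌋ − ⌊(39·664+663)/765⌋ = ⌊27223/765⌋ − ⌊26559/765⌋ = 35 − 34 = 1

1111110111111101111110111111101111110111


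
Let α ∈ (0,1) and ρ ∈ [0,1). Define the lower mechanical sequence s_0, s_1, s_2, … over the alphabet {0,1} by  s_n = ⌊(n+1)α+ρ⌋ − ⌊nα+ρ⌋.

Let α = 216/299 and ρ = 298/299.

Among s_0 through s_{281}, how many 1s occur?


204

#1s = Σ_{n=0}^{281} s_n = Σ_{n=0}^{281} (⌊(n+1)α+ρ⌋ − ⌊nα+ρ⌋)
the sum telescopes: every ⌊nα+ρ⌋ with 0 < n < 282 appears once with + and once with −, leaving ⌊282α+ρ⌋ − ⌊0·α+ρ⌋
282α + ρ = (282·216 + 298) / 299 = 61210/299
ρ = 298/299
⌊61210/299⌋ = 204,  ⌊298/299⌋ = 0
#1s = 204 − 0 = 204


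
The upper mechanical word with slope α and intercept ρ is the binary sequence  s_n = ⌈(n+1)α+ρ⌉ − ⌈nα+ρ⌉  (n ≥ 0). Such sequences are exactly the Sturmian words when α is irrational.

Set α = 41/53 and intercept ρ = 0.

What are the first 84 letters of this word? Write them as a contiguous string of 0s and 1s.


111101110111101110111101110111011110111011110111011101111011101111011101111011101110

n=0: ⌈(1·41)/53⌉ − ⌈(0·41)/53⌉ = ⌈41/53⌉ − ⌈0/53⌉ = 1 − 0 = 1
n=1: ⌈(2·41)/53⌉ − ⌈(1·41)/53⌉ = ⌈82/53⌉ − ⌈41/53⌉ = 2 − 1 = 1
n=2: ⌈(3·41)/53⌉ − ⌈(2·41)/53⌉ = ⌈123/53⌉ − ⌈82/53⌉ = 3 − 2 = 1
n=3: ⌈(4·41)/53⌉ − ⌈(3·41)/53⌉ = ⌈164/53⌉ − ⌈123/53⌉ = 4 − 3 = 1
n=4: ⌈(5·41)/53⌉ − ⌈(4·41)/53⌉ = ⌈205/53⌉ − ⌈164/53⌉ = 4 − 4 = 0
n=5: ⌈(6·41)/53⌉ − ⌈(5·41)/53⌉ = ⌈246/53⌉ − ⌈205/53⌉ = 5 − 4 = 1
n=6: ⌈(7·41)/53⌉ − ⌈(6·41)/53⌉ = ⌈287/53⌉ − ⌈246/53⌉ = 6 − 5 = 1
n=7: ⌈(8·41)/53⌉ − ⌈(7·41)/53⌉ = ⌈328/53⌉ − ⌈287/53⌉ = 7 − 6 = 1
n=8: ⌈(9·41)/53⌉ − ⌈(8·41)/53⌉ = ⌈369/53⌉ − ⌈328/53⌉ = 7 − 7 = 0
n=9: ⌈(10·41)/53⌉ − ⌈(9·41)/53⌉ = ⌈410/53⌉ − ⌈369/53⌉ = 8 − 7 = 1
n=10: ⌈(11·41)/53⌉ − ⌈(10·41)/53⌉ = ⌈451/53⌉ − ⌈410/53⌉ = 9 − 8 = 1
n=11: ⌈(12·41)/53⌉ − ⌈(11·41)/53⌉ = ⌈492/53⌉ − ⌈451/53⌉ = 10 − 9 = 1
n=12: ⌈(13·41)/53⌉ − ⌈(12·41)/53⌉ = ⌈533/53⌉ − ⌈492/53⌉ = 11 − 10 = 1
n=13: ⌈(14·41)/53⌉ − ⌈(13·41)/53⌉ = ⌈574/53⌉ − ⌈533/53⌉ = 11 − 11 = 0
n=14: ⌈(15·41)/53⌉ − ⌈(14·41)/53⌉ = ⌈615/53⌉ − ⌈574/53⌉ = 12 − 11 = 1
n=15: ⌈(16·41)/53⌉ − ⌈(15·41)/53⌉ = ⌈656/53⌉ − ⌈615/53⌉ = 13 − 12 = 1
n=16: ⌈(17·41)/53⌉ − ⌈(16·41)/53⌉ = ⌈697/53⌉ − ⌈656/53⌉ = 14 − 13 = 1
n=17: ⌈(18·41)/53⌉ − ⌈(17·41)/53⌉ = ⌈738/53⌉ − ⌈697/53⌉ = 14 − 14 = 0
n=18: ⌈(19·41)/53⌉ − ⌈(18·41)/53⌉ = ⌈779/53⌉ − ⌈738/53⌉ = 15 − 14 = 1
n=19: ⌈(20·41)/53⌉ − ⌈(19·41)/53⌉ = ⌈820/53⌉ − ⌈779/53⌉ = 16 − 15 = 1
n=20: ⌈(21·41)/53⌉ − ⌈(20·41)/53⌉ = ⌈861/53⌉ − ⌈820/53⌉ = 17 − 16 = 1
n=21: ⌈(22·41)/53⌉ − ⌈(21·41)/53⌉ = ⌈902/53⌉ − ⌈861/53⌉ = 18 − 17 = 1
n=22: ⌈(23·41)/53⌉ − ⌈(22·41)/53⌉ = ⌈943/53⌉ − ⌈902/53⌉ = 18 − 18 = 0
n=23: ⌈(24·41)/53⌉ − ⌈(23·41)/53⌉ = ⌈984/53⌉ − ⌈943/53⌉ = 19 − 18 = 1
n=24: ⌈(25·41)/53⌉ − ⌈(24·41)/53⌉ = ⌈1025/53⌉ − ⌈984/53⌉ = 20 − 19 = 1
n=25: ⌈(26·41)/53⌉ − ⌈(25·41)/53⌉ = ⌈1066/53⌉ − ⌈1025/53⌉ = 21 − 20 = 1
n=26: ⌈(27·41)/53⌉ − ⌈(26·41)/53⌉ = ⌈1107/53⌉ − ⌈1066/53⌉ = 21 − 21 = 0
n=27: ⌈(28·41)/53⌉ − ⌈(27·41)/53⌉ = ⌈1148/53⌉ − ⌈1107/53⌉ = 22 − 21 = 1
n=28: ⌈(29·41)/53⌉ − ⌈(28·41)/53⌉ = ⌈1189/53⌉ − ⌈1148/53⌉ = 23 − 22 = 1
n=29: ⌈(30·41)/53⌉ − ⌈(29·41)/53⌉ = ⌈1230/53⌉ − ⌈1189/53⌉ = 24 − 23 = 1
n=30: ⌈(31·41)/53⌉ − ⌈(30·41)/53⌉ = ⌈1271/53⌉ − ⌈1230/53⌉ = 24 − 24 = 0
n=31: ⌈(32·41)/53⌉ − ⌈(31·41)/53⌉ = ⌈1312/53⌉ − ⌈1271/53⌉ = 25 − 24 = 1
n=32: ⌈(33·41)/53⌉ − ⌈(32·41)/53⌉ = ⌈1353/53⌉ − ⌈1312/53⌉ = 26 − 25 = 1
n=33: ⌈(34·41)/53⌉ − ⌈(33·41)/53⌉ = ⌈1394/53⌉ − ⌈1353/53⌉ = 27 − 26 = 1
n=34: ⌈(35·41)/53⌉ − ⌈(34·41)/53⌉ = ⌈1435/53⌉ − ⌈1394/53⌉ = 28 − 27 = 1
n=35: ⌈(36·41)/53⌉ − ⌈(35·41)/53⌉ = ⌈1476/53⌉ − ⌈1435/53⌉ = 28 − 28 = 0
n=36: ⌈(37·41)/53⌉ − ⌈(36·41)/53⌉ = ⌈1517/53⌉ − ⌈1476/53⌉ = 29 − 28 = 1
n=37: ⌈(38·41)/53⌉ − ⌈(37·41)/53⌉ = ⌈1558/53⌉ − ⌈1517/53⌉ = 30 − 29 = 1
n=38: ⌈(39·41)/53⌉ − ⌈(38·41)/53⌉ = ⌈1599/53⌉ − ⌈1558/53⌉ = 31 − 30 = 1
n=39: ⌈(40·41)/53⌉ − ⌈(39·41)/53⌉ = ⌈1640/53⌉ − ⌈1599/53⌉ = 31 − 31 = 0
n=40: ⌈(41·41)/53⌉ − ⌈(40·41)/53⌉ = ⌈1681/53⌉ − ⌈1640/53⌉ = 32 − 31 = 1
n=41: ⌈(42·41)/53⌉ − ⌈(41·41)/53⌉ = ⌈1722/53⌉ − ⌈1681/53⌉ = 33 − 32 = 1
n=42: ⌈(43·41)/53⌉ − ⌈(42·41)/53⌉ = ⌈1763/53⌉ − ⌈1722/53⌉ = 34 − 33 = 1
n=43: ⌈(44·41)/53⌉ − ⌈(43·41)/53⌉ = ⌈1804/53⌉ − ⌈1763/53⌉ = 35 − 34 = 1
n=44: ⌈(45·41)/53⌉ − ⌈(44·41)/53⌉ = ⌈1845/53⌉ − ⌈1804/53⌉ = 35 − 35 = 0
n=45: ⌈(46·41)/53⌉ − ⌈(45·41)/53⌉ = ⌈1886/53⌉ − ⌈1845/53⌉ = 36 − 35 = 1
n=46: ⌈(47·41)/53⌉ − ⌈(46·41)/53⌉ = ⌈1927/53⌉ − ⌈1886/53⌉ = 37 − 36 = 1
n=47: ⌈(48·41)/53⌉ − ⌈(47·41)/53⌉ = ⌈1968/53⌉ − ⌈1927/53⌉ = 38 − 37 = 1
n=48: ⌈(49·41)/53⌉ − ⌈(48·41)/53⌉ = ⌈2009/53⌉ − ⌈1968/53⌉ = 38 − 38 = 0
n=49: ⌈(50·41)/53⌉ − ⌈(49·41)/53⌉ = ⌈2050/53⌉ − ⌈2009/53⌉ = 39 − 38 = 1
n=50: ⌈(51·41)/53⌉ − ⌈(50·41)/53⌉ = ⌈2091/53⌉ − ⌈2050/53⌉ = 40 − 39 = 1
n=51: ⌈(52·41)/53⌉ − ⌈(51·41)/53⌉ = ⌈2132/53⌉ − ⌈2091/53⌉ = 41 − 40 = 1
n=52: ⌈(53·41)/53⌉ − ⌈(52·41)/53⌉ = ⌈2173/53⌉ − ⌈2132/53⌉ = 41 − 41 = 0
n=53: ⌈(54·41)/53⌉ − ⌈(53·41)/53⌉ = ⌈2214/53⌉ − ⌈2173/53⌉ = 42 − 41 = 1
n=54: ⌈(55·41)/53⌉ − ⌈(54·41)/53⌉ = ⌈2255/53⌉ − ⌈2214/53⌉ = 43 − 42 = 1
n=55: ⌈(56·41)/53⌉ − ⌈(55·41)/53⌉ = ⌈2296/53⌉ − ⌈2255/53⌉ = 44 − 43 = 1
n=56: ⌈(57·41)/53⌉ − ⌈(56·41)/53⌉ = ⌈2337/53⌉ − ⌈2296/53⌉ = 45 − 44 = 1
n=57: ⌈(58·41)/53⌉ − ⌈(57·41)/53⌉ = ⌈2378/53⌉ − ⌈2337/53⌉ = 45 − 45 = 0
n=58: ⌈(59·41)/53⌉ − ⌈(58·41)/53⌉ = ⌈2419/53⌉ − ⌈2378/53⌉ = 46 − 45 = 1
n=59: ⌈(60·41)/53⌉ − ⌈(59·41)/53⌉ = ⌈2460/53⌉ − ⌈2419/53⌉ = 47 − 46 = 1
n=60: ⌈(61·41)/53⌉ − ⌈(60·41)/53⌉ = ⌈2501/53⌉ − ⌈2460/53⌉ = 48 − 47 = 1
n=61: ⌈(62·41)/53⌉ − ⌈(61·41)/53⌉ = ⌈2542/53⌉ − ⌈2501/53⌉ = 48 − 48 = 0
n=62: ⌈(63·41)/53⌉ − ⌈(62·41)/53⌉ = ⌈2583/53⌉ − ⌈2542/53⌉ = 49 − 48 = 1
n=63: ⌈(64·41)/53⌉ − ⌈(63·41)/53⌉ = ⌈2624/53⌉ − ⌈2583/53⌉ = 50 − 49 = 1
n=64: ⌈(65·41)/53⌉ − ⌈(64·41)/53⌉ = ⌈2665/53⌉ − ⌈2624/53⌉ = 51 − 50 = 1
n=65: ⌈(66·41)/53⌉ − ⌈(65·41)/53⌉ = ⌈2706/53⌉ − ⌈2665/53⌉ = 52 − 51 = 1
n=66: ⌈(67·41)/53⌉ − ⌈(66·41)/53⌉ = ⌈2747/53⌉ − ⌈2706/53⌉ = 52 − 52 = 0
n=67: ⌈(68·41)/53⌉ − ⌈(67·41)/53⌉ = ⌈2788/53⌉ − ⌈2747/53⌉ = 53 − 52 = 1
n=68: ⌈(69·41)/53⌉ − ⌈(68·41)/53⌉ = ⌈2829/53⌉ − ⌈2788/53⌉ = 54 − 53 = 1
n=69: ⌈(70·41)/53⌉ − ⌈(69·41)/53⌉ = ⌈2870/53⌉ − ⌈2829/53⌉ = 55 − 54 = 1
n=70: ⌈(71·41)/53⌉ − ⌈(70·41)/53⌉ = ⌈2911/53⌉ − ⌈2870/53⌉ = 55 − 55 = 0
n=71: ⌈(72·41)/53⌉ − ⌈(71·41)/53⌉ = ⌈2952/53⌉ − ⌈2911/53⌉ = 56 − 55 = 1
n=72: ⌈(73·41)/53⌉ − ⌈(72·41)/53⌉ = ⌈2993/53⌉ − ⌈2952/53⌉ = 57 − 56 = 1
n=73: ⌈(74·41)/53⌉ − ⌈(73·41)/53⌉ = ⌈3034/53⌉ − ⌈2993/53⌉ = 58 − 57 = 1
n=74: ⌈(75·41)/53⌉ − ⌈(74·41)/53⌉ = ⌈3075/53⌉ − ⌈3034/53⌉ = 59 − 58 = 1
n=75: ⌈(76·41)/53⌉ − ⌈(75·41)/53⌉ = ⌈3116/53⌉ − ⌈3075/53⌉ = 59 − 59 = 0
n=76: ⌈(77·41)/53⌉ − ⌈(76·41)/53⌉ = ⌈3157/53⌉ − ⌈3116/53⌉ = 60 − 59 = 1
n=77: ⌈(78·41)/53⌉ − ⌈(77·41)/53⌉ = ⌈3198/53⌉ − ⌈3157/53⌉ = 61 − 60 = 1
n=78: ⌈(79·41)/53⌉ − ⌈(78·41)/53⌉ = ⌈3239/53⌉ − ⌈3198/53⌉ = 62 − 61 = 1
n=79: ⌈(80·41)/53⌉ − ⌈(79·41)/53⌉ = ⌈3280/53⌉ − ⌈3239/53⌉ = 62 − 62 = 0
n=80: ⌈(81·41)/53⌉ − ⌈(80·41)/53⌉ = ⌈3321/53⌉ − ⌈3280/53⌉ = 63 − 62 = 1
n=81: ⌈(82·41)/53⌉ − ⌈(81·41)/53⌉ = ⌈3362/53⌉ − ⌈3321/53⌉ = 64 − 63 = 1
n=82: ⌈(83·41)/53⌉ − ⌈(82·41)/53⌉ = ⌈3403/53⌉ − ⌈3362/53⌉ = 65 − 64 = 1
n=83: ⌈(84·41)/53⌉ − ⌈(83·41)/53⌉ = ⌈3444/53⌉ − ⌈3403/53⌉ = 65 − 65 = 0
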